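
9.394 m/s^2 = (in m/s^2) 9.394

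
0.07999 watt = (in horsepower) 0.0001073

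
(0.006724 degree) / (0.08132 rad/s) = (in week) 2.386e-09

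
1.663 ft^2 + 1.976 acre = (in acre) 1.976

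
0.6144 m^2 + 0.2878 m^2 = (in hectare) 9.022e-05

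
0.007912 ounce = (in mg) 224.3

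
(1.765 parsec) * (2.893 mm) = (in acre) 3.893e+10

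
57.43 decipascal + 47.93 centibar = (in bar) 0.4794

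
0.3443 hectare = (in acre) 0.8508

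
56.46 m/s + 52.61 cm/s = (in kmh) 205.1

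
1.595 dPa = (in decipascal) 1.595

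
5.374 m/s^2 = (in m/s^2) 5.374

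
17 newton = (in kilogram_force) 1.734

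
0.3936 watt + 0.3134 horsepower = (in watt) 234.1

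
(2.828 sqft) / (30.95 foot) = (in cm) 2.785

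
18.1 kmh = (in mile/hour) 11.25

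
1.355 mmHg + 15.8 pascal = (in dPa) 1965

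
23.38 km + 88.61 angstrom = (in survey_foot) 7.671e+04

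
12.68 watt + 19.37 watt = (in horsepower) 0.04298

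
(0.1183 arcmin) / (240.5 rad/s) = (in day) 1.656e-12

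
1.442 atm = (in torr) 1096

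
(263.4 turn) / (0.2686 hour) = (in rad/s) 1.712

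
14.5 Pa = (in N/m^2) 14.5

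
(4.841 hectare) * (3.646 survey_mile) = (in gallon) 7.504e+10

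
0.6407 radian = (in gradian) 40.79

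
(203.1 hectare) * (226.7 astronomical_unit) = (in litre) 6.888e+22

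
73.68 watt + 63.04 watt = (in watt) 136.7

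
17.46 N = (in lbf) 3.925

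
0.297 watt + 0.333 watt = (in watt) 0.63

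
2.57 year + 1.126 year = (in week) 192.7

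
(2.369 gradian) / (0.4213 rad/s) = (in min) 0.001472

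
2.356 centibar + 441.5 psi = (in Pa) 3.046e+06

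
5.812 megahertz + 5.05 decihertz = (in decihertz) 5.812e+07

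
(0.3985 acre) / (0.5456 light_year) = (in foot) 1.025e-12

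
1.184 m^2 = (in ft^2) 12.74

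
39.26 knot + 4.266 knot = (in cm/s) 2239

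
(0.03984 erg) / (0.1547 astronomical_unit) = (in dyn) 1.721e-14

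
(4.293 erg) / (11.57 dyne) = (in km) 3.71e-06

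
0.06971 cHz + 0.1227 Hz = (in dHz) 1.234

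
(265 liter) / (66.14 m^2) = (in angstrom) 4.007e+07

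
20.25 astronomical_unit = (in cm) 3.029e+14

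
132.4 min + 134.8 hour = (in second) 4.932e+05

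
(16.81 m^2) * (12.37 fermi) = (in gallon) 5.493e-11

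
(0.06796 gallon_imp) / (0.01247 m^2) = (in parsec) 8.029e-19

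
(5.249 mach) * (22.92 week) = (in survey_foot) 8.128e+10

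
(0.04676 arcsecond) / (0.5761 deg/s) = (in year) 7.149e-13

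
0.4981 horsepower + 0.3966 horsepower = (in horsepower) 0.8947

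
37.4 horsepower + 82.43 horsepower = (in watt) 8.936e+04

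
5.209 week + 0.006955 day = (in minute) 5.252e+04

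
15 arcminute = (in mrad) 4.363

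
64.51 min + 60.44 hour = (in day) 2.563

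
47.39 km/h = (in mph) 29.45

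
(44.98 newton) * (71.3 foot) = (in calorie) 233.6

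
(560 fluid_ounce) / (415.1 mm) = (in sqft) 0.4294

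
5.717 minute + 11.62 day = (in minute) 1.674e+04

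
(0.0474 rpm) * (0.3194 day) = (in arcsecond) 2.825e+07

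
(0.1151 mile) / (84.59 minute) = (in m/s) 0.0365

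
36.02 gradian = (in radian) 0.5658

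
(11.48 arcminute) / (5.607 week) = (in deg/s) 5.642e-08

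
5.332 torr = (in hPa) 7.109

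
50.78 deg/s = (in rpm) 8.463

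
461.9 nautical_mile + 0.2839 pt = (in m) 8.554e+05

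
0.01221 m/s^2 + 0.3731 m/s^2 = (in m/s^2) 0.3853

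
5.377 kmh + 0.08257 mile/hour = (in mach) 0.004495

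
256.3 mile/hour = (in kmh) 412.5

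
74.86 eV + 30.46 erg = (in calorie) 7.28e-07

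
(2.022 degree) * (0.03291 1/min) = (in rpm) 0.0001848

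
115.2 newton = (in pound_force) 25.9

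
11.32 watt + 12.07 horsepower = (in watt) 9012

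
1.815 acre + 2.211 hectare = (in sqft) 3.171e+05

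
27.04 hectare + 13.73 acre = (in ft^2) 3.509e+06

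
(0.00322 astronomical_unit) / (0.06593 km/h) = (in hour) 7.306e+06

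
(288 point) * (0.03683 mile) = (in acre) 0.001488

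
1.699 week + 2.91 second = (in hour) 285.4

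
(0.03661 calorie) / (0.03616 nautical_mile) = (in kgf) 0.0002332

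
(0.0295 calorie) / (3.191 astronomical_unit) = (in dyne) 2.586e-08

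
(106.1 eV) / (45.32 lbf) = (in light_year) 8.913e-36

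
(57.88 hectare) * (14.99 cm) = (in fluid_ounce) 2.934e+09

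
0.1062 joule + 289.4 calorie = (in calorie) 289.4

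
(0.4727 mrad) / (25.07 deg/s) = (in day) 1.25e-08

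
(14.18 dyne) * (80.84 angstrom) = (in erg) 1.146e-05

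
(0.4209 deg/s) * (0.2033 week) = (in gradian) 5.75e+04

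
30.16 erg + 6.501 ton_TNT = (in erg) 2.72e+17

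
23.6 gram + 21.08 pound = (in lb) 21.13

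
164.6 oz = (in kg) 4.666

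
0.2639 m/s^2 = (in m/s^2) 0.2639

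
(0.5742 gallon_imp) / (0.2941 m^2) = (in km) 8.876e-06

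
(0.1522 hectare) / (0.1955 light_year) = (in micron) 8.229e-07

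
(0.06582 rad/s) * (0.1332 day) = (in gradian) 4.822e+04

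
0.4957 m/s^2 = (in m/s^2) 0.4957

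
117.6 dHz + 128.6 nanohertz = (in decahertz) 1.176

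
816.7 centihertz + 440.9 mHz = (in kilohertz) 0.008608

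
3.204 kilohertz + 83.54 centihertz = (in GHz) 3.205e-06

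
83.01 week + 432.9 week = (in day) 3611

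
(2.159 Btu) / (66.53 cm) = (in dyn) 3.424e+08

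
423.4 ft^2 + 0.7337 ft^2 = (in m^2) 39.4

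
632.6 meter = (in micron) 6.326e+08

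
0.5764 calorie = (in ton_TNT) 5.764e-10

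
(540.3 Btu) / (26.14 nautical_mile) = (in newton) 11.78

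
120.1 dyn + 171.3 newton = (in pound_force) 38.51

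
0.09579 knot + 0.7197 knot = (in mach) 0.001232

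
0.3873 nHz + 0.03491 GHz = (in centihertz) 3.491e+09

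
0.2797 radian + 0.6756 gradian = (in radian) 0.2903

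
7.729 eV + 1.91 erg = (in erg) 1.91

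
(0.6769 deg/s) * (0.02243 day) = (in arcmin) 7.871e+04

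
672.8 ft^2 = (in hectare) 0.006251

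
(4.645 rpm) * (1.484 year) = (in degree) 1.304e+09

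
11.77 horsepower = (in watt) 8777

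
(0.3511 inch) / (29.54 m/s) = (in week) 4.992e-10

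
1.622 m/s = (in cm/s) 162.2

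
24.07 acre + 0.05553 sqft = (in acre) 24.07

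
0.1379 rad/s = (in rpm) 1.317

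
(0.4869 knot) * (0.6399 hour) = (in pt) 1.636e+06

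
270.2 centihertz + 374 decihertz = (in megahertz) 4.01e-05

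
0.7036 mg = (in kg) 7.036e-07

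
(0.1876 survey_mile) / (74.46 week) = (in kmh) 2.414e-05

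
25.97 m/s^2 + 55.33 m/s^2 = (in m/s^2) 81.3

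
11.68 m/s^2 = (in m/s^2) 11.68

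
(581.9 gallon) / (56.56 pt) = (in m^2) 110.4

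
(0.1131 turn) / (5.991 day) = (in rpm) 1.311e-05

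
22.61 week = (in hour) 3798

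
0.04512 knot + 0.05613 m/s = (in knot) 0.1542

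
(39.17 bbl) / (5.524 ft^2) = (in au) 8.112e-11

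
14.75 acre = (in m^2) 5.969e+04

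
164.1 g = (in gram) 164.1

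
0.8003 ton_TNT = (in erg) 3.348e+16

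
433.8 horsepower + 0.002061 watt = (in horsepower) 433.8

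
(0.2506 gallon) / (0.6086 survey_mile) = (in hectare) 9.685e-11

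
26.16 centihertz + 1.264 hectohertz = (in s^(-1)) 126.7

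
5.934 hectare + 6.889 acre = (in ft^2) 9.388e+05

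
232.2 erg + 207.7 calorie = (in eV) 5.424e+21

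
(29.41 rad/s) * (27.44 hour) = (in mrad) 2.905e+09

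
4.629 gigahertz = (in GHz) 4.629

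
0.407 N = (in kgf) 0.0415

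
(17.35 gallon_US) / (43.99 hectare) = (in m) 1.493e-07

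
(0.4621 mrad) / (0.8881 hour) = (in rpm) 1.38e-06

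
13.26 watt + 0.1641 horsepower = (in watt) 135.6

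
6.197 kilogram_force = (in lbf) 13.66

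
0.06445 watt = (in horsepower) 8.643e-05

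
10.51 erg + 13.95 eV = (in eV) 6.56e+12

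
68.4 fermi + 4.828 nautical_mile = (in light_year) 9.451e-13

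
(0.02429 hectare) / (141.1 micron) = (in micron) 1.721e+12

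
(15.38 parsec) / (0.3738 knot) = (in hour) 6.855e+14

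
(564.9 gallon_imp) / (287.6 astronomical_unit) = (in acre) 1.475e-17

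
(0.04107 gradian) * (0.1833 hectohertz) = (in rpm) 0.1129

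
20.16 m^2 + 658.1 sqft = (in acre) 0.02009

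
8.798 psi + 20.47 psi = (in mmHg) 1514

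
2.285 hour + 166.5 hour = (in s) 6.076e+05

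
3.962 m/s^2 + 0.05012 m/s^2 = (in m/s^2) 4.012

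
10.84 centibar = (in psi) 1.572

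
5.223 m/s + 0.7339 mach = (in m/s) 255.1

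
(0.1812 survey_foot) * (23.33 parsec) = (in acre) 9.825e+12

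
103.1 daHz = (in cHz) 1.031e+05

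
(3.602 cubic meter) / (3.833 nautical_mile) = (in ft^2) 0.005462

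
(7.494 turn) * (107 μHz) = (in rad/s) 0.005038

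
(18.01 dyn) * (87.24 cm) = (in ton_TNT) 3.755e-14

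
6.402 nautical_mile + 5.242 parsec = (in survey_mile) 1.005e+14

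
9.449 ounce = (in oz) 9.449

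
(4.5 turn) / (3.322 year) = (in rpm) 2.577e-06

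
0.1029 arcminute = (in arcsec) 6.174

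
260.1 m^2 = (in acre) 0.06427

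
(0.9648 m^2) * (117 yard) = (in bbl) 649.2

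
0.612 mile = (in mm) 9.849e+05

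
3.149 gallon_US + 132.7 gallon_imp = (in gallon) 162.5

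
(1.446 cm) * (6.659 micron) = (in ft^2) 1.036e-06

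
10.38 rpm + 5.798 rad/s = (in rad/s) 6.885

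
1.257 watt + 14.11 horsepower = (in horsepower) 14.11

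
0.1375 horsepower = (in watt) 102.5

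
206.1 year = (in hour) 1.805e+06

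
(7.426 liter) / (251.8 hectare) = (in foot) 9.676e-09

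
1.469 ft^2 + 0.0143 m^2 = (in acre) 3.726e-05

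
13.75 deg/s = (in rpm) 2.292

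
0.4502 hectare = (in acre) 1.112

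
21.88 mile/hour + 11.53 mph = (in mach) 0.04386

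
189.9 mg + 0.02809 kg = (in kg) 0.02828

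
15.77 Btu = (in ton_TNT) 3.977e-06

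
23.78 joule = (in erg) 2.378e+08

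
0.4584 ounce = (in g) 13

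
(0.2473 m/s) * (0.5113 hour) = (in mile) 0.2828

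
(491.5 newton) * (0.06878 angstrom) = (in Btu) 3.204e-12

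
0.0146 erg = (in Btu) 1.384e-12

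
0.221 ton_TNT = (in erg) 9.247e+15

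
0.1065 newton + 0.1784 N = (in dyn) 2.849e+04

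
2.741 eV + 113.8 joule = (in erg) 1.138e+09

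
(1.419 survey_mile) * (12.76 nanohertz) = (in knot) 5.664e-05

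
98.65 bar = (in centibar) 9865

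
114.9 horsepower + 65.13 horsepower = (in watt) 1.342e+05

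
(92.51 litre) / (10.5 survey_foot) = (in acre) 7.143e-06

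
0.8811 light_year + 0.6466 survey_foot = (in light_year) 0.8811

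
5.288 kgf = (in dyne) 5.186e+06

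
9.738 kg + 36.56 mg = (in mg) 9.738e+06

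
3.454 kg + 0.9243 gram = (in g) 3455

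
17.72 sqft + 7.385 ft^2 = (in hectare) 0.0002332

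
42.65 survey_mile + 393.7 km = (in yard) 5.056e+05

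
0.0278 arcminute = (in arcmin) 0.0278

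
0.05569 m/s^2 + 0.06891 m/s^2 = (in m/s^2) 0.1246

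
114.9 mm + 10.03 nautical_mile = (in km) 18.58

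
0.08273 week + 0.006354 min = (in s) 5.004e+04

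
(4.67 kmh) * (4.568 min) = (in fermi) 3.555e+17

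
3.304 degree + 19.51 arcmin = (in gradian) 4.032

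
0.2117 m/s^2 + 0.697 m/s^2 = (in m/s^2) 0.9087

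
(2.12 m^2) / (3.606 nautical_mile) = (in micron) 317.4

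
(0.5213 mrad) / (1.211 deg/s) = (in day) 2.855e-07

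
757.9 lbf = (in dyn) 3.371e+08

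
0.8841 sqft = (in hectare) 8.214e-06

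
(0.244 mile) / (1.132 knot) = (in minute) 11.24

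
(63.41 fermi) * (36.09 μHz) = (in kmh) 8.238e-18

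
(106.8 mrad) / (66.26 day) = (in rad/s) 1.866e-08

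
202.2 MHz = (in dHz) 2.022e+09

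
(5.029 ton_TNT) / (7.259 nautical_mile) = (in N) 1.565e+06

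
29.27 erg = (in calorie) 6.996e-07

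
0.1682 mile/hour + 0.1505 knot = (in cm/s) 15.26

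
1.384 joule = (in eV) 8.638e+18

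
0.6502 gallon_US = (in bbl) 0.01548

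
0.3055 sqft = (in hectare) 2.838e-06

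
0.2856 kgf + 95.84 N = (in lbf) 22.18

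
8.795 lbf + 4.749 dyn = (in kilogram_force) 3.989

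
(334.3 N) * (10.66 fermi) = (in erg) 3.564e-05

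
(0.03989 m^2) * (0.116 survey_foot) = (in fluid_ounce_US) 47.69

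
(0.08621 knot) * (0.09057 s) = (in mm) 4.017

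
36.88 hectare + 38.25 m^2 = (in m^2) 3.688e+05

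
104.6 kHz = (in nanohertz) 1.046e+14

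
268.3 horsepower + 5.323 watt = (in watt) 2.001e+05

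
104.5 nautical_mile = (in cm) 1.935e+07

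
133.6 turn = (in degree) 4.81e+04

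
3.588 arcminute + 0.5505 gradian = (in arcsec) 1999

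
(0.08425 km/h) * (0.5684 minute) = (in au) 5.335e-12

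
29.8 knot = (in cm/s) 1533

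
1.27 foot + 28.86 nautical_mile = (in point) 1.515e+08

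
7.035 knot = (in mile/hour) 8.096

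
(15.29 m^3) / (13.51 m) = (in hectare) 0.0001132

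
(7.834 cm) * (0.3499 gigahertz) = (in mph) 6.132e+07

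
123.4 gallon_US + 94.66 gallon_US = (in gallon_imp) 181.6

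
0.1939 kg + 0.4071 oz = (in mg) 2.054e+05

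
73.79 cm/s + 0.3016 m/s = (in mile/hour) 2.325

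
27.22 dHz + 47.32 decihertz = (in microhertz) 7.454e+06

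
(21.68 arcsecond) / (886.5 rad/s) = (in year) 3.76e-15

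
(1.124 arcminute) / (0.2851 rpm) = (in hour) 3.042e-06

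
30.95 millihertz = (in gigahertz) 3.095e-11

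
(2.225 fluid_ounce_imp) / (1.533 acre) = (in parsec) 3.302e-25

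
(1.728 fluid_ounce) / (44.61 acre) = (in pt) 8.024e-07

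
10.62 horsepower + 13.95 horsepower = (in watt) 1.832e+04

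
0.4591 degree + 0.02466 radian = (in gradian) 2.08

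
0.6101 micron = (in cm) 6.101e-05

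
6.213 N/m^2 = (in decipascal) 62.13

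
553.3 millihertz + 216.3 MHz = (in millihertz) 2.163e+11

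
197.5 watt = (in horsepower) 0.2649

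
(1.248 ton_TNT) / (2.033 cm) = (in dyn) 2.568e+16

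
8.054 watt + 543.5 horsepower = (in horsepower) 543.5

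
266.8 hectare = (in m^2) 2.668e+06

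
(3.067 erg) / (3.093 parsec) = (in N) 3.214e-24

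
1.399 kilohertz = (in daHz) 139.9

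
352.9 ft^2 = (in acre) 0.008101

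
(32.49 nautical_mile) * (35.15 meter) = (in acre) 522.6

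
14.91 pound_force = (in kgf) 6.763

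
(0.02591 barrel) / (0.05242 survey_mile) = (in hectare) 4.883e-09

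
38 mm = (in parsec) 1.231e-18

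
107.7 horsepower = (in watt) 8.031e+04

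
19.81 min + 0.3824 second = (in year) 3.77e-05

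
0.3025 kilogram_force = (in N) 2.967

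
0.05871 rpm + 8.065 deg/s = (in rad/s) 0.1469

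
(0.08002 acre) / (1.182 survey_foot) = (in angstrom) 8.988e+12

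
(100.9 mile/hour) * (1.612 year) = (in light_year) 2.424e-07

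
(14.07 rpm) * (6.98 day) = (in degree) 5.091e+07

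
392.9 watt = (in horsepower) 0.5269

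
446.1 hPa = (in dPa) 4.461e+05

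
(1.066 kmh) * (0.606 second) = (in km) 0.0001794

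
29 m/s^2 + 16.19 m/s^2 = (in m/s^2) 45.19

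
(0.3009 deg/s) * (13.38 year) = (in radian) 2.216e+06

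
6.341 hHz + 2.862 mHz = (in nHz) 6.341e+11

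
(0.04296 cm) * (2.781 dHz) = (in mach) 3.509e-07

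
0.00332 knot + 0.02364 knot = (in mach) 4.073e-05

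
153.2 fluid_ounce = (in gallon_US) 1.197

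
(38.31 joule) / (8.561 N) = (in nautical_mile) 0.002416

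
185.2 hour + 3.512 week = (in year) 0.08849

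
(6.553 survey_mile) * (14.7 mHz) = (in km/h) 558.1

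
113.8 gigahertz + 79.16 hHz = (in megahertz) 1.138e+05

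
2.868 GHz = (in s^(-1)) 2.868e+09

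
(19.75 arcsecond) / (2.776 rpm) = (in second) 0.0003294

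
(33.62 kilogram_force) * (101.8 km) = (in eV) 2.095e+26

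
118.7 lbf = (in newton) 528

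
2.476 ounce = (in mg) 7.019e+04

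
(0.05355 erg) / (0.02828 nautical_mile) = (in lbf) 2.299e-11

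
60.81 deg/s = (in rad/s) 1.061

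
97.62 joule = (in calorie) 23.33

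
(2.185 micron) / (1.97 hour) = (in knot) 5.989e-10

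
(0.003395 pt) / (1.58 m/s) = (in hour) 2.106e-10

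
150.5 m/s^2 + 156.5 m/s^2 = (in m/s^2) 307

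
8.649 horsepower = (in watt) 6450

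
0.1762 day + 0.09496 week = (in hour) 20.18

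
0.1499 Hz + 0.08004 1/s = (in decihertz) 2.299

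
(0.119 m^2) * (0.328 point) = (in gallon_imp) 0.003029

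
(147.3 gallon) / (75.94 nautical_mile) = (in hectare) 3.965e-10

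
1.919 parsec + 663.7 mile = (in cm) 5.921e+18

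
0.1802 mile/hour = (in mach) 0.0002366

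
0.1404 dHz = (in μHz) 1.404e+04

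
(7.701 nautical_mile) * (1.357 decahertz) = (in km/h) 6.967e+05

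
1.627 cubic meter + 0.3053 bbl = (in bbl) 10.54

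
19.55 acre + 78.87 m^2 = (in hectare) 7.919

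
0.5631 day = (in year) 0.001543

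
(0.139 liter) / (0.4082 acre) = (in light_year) 8.894e-24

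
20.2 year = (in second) 6.37e+08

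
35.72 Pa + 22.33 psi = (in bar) 1.54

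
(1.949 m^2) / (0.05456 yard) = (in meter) 39.07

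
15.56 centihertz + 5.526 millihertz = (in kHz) 0.0001611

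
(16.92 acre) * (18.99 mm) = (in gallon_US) 3.435e+05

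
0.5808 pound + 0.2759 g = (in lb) 0.5814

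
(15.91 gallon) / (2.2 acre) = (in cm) 0.0006765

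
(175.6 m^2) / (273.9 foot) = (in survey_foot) 6.901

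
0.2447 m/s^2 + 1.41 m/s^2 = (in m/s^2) 1.655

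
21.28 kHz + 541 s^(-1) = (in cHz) 2.182e+06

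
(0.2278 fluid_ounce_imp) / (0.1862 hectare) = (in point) 9.854e-06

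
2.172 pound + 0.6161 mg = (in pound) 2.172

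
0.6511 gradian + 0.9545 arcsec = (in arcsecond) 2111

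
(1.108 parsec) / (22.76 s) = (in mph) 3.36e+15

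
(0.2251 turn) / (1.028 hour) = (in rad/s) 0.0003822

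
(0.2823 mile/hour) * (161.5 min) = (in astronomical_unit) 8.174e-09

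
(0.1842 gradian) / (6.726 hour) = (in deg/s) 6.847e-06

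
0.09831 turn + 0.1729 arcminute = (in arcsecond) 1.274e+05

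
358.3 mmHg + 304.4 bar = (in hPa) 3.049e+05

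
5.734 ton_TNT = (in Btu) 2.274e+07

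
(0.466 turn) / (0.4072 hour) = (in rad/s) 0.001997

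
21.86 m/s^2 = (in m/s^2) 21.86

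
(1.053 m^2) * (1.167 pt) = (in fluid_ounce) 14.66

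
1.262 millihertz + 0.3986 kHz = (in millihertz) 3.986e+05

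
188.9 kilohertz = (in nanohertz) 1.889e+14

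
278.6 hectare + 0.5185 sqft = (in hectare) 278.6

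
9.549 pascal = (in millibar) 0.09549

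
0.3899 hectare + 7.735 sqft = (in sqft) 4.198e+04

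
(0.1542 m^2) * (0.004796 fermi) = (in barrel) 4.652e-18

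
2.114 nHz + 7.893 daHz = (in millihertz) 7.893e+04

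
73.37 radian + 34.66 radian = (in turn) 17.19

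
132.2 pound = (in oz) 2115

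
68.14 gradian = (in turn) 0.1704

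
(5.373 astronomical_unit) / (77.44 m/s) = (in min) 1.73e+08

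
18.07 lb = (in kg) 8.196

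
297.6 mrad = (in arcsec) 6.138e+04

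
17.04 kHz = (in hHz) 170.4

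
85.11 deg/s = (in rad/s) 1.485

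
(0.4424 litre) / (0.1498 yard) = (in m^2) 0.00323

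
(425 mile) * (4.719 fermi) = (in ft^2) 3.474e-08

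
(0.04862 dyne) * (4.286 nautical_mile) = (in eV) 2.409e+16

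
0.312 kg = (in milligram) 3.12e+05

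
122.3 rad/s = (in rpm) 1168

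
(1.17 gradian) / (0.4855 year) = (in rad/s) 1.2e-09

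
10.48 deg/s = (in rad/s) 0.1829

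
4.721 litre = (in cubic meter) 0.004721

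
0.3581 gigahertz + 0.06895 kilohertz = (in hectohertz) 3.581e+06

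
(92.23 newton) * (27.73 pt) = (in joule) 0.9022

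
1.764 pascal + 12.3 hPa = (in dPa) 1.232e+04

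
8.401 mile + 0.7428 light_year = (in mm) 7.027e+18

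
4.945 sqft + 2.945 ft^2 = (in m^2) 0.733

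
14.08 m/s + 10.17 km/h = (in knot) 32.86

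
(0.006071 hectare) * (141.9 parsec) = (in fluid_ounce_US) 8.989e+24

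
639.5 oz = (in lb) 39.97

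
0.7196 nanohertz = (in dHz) 7.196e-09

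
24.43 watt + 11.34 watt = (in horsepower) 0.04797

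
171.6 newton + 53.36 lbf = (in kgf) 41.7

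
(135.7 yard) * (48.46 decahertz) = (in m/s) 6.013e+04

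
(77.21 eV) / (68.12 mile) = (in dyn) 1.128e-17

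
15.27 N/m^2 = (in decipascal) 152.7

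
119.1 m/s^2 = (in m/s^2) 119.1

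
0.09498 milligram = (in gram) 9.498e-05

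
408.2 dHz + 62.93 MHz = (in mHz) 6.293e+10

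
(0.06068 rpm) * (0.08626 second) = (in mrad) 0.5481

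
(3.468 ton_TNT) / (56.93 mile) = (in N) 1.584e+05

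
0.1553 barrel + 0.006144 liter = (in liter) 24.7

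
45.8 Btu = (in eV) 3.016e+23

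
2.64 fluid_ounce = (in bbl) 0.0004911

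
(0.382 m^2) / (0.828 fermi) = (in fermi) 4.614e+29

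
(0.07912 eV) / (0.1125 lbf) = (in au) 1.693e-31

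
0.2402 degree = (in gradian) 0.2669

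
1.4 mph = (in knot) 1.217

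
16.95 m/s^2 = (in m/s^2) 16.95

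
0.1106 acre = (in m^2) 447.6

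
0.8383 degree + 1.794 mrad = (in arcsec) 3388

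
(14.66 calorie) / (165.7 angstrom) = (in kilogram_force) 3.775e+08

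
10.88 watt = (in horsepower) 0.01459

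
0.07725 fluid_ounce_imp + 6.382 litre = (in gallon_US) 1.687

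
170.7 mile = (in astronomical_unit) 1.836e-06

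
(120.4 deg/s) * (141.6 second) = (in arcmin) 1.023e+06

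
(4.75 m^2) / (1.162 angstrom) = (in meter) 4.088e+10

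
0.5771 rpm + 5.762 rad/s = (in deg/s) 333.6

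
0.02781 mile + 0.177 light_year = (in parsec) 0.05427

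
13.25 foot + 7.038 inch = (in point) 1.195e+04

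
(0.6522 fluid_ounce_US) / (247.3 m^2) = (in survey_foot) 2.559e-07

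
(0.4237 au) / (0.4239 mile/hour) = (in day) 3.871e+06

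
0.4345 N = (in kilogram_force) 0.04431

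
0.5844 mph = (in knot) 0.5078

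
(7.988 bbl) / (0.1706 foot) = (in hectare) 0.002442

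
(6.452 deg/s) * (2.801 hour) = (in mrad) 1.136e+06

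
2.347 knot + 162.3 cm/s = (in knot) 5.502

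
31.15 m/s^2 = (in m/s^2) 31.15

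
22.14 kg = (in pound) 48.81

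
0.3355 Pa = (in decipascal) 3.355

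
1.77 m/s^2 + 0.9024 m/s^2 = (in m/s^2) 2.672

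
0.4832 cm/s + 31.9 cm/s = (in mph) 0.7244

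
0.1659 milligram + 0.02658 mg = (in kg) 1.925e-07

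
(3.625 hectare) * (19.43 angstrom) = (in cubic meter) 7.043e-05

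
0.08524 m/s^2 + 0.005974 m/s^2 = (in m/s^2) 0.09121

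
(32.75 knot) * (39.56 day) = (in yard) 6.298e+07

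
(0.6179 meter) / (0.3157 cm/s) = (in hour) 0.05437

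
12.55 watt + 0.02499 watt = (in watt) 12.57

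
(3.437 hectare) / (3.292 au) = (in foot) 2.29e-07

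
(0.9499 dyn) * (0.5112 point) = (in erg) 0.01713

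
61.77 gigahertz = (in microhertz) 6.177e+16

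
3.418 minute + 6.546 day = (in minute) 9430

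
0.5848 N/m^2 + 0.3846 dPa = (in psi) 9.04e-05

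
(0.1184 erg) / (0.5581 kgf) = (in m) 2.163e-09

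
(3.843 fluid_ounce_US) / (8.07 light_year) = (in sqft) 1.602e-20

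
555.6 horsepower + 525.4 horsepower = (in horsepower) 1081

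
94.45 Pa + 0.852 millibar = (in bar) 0.001797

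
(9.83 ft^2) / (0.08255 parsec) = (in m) 3.585e-16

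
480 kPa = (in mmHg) 3600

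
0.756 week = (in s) 4.572e+05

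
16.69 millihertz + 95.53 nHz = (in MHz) 1.669e-08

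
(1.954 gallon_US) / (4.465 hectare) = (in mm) 0.0001657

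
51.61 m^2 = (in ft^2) 555.5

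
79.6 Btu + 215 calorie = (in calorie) 2.029e+04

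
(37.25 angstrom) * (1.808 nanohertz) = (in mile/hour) 1.507e-17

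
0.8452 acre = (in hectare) 0.342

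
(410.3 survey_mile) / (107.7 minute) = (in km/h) 367.9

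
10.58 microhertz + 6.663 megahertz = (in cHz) 6.663e+08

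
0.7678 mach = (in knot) 508.2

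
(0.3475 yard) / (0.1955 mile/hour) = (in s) 3.636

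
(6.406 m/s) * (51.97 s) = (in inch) 1.311e+04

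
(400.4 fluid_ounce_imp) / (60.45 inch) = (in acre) 1.831e-06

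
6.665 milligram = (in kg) 6.665e-06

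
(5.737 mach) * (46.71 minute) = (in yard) 5.987e+06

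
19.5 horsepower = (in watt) 1.454e+04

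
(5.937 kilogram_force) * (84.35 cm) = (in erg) 4.911e+08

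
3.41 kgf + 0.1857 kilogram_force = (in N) 35.26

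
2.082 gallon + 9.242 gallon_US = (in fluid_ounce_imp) 1509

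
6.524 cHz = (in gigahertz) 6.524e-11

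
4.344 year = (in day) 1586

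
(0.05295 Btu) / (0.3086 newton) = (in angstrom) 1.81e+12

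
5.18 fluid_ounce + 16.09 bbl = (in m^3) 2.558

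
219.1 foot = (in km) 0.06678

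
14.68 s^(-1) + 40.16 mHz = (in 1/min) 883.2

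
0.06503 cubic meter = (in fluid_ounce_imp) 2289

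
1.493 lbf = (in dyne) 6.641e+05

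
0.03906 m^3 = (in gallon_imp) 8.592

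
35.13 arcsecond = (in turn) 2.711e-05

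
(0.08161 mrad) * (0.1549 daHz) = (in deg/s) 0.007243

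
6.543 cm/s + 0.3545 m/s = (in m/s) 0.4199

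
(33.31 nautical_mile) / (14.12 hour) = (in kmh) 4.369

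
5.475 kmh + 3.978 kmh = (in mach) 0.007712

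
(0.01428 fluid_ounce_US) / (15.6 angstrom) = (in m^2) 270.7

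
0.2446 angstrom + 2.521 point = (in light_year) 9.4e-20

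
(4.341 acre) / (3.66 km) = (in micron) 4.8e+06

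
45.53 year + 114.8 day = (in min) 2.41e+07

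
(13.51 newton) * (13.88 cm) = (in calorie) 0.4482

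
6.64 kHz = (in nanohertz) 6.64e+12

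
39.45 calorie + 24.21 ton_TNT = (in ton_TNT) 24.21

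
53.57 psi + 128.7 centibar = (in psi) 72.24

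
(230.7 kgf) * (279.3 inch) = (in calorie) 3836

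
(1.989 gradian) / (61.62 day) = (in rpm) 5.604e-08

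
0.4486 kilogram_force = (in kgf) 0.4486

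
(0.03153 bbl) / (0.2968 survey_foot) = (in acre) 1.369e-05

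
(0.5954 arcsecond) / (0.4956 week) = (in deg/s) 5.518e-10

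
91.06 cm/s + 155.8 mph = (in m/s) 70.56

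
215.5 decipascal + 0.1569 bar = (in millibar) 157.1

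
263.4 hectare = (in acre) 650.9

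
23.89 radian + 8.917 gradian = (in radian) 24.03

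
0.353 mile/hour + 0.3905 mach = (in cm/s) 1.331e+04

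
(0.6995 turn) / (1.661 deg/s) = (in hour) 0.04211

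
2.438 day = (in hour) 58.51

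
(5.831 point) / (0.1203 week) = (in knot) 5.496e-08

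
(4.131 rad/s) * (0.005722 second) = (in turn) 0.003762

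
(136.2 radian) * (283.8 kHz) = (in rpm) 3.691e+08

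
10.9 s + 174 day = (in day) 174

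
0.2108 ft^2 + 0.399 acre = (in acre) 0.399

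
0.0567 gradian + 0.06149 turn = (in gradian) 24.65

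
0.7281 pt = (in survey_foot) 0.0008427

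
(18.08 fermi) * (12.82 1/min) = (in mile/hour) 8.641e-15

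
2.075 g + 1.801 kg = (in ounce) 63.6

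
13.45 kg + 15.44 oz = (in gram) 1.389e+04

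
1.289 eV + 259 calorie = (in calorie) 259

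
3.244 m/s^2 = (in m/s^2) 3.244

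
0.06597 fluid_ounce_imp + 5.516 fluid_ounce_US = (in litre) 0.165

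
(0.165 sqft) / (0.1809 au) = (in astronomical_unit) 3.786e-24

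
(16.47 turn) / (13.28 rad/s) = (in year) 2.471e-07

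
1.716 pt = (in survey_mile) 3.762e-07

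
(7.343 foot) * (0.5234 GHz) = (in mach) 3.44e+06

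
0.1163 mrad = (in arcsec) 23.99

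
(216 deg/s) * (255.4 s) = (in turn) 153.2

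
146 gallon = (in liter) 552.7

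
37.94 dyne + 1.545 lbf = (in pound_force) 1.545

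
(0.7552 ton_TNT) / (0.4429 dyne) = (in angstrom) 7.134e+24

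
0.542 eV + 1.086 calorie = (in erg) 4.544e+07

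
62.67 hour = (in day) 2.611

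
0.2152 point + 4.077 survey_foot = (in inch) 48.93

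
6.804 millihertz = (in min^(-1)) 0.4082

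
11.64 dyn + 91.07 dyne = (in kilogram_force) 0.0001047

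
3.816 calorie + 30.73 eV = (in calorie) 3.816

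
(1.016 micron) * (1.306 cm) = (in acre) 3.279e-12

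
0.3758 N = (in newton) 0.3758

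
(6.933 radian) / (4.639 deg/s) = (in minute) 1.427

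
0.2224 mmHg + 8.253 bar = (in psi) 119.7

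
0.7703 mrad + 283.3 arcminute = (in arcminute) 285.9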